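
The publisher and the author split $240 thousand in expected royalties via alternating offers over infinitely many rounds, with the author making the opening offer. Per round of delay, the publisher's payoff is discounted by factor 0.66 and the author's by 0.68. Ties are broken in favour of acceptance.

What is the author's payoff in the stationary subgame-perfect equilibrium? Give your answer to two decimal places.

148.04

Let x be the author's share when the author proposes and y be the publisher's share when the publisher proposes.
The publisher accepts iff offered ≥ 0.66·y, so x = 240 − 0.66y. Symmetrically y = 240 − 0.68x.
Substituting: x = 240 − 0.66(240 − 0.68x), giving x(1 − 0.68·0.66) = 240(1 − 0.66).
So x = 240 × 0.34 / 0.5512 ≈ 148.0406, and the publisher receives 240 − x ≈ 91.9594.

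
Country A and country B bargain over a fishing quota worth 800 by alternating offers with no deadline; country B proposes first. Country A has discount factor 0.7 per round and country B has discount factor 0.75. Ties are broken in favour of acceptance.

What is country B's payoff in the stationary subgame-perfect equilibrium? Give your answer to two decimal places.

In a stationary SPE each proposer offers the other exactly their discounted continuation value.
If country B keeps x when proposing and country A keeps y when proposing, then x = 800 − 0.7y and y = 800 − 0.75x.
Solving: x = 800(1 − 0.7) / (1 − 0.75·0.7) = 240 / 0.475 ≈ 505.2632.
Country A gets 800 − 505.2632 ≈ 294.7368.

505.26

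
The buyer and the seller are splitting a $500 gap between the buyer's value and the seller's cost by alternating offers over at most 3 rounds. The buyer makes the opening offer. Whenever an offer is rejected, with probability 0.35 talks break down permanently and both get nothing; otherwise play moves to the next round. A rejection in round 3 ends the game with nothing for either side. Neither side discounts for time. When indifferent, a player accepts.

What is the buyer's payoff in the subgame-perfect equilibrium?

Round 3 (the buyer proposes): the seller will accept anything ≥ 0, so the buyer offers 0 and keeps 500.
Round 2 (the seller proposes): rejecting gives the buyer an expected 0.65 × 500 = 325. The seller offers 325 and keeps 500 − 325 = 175.
Round 1 (the buyer proposes): rejecting gives the seller an expected 0.65 × 175 = 113.75. The buyer offers 113.75 and keeps 500 − 113.75 = 386.25.

386.25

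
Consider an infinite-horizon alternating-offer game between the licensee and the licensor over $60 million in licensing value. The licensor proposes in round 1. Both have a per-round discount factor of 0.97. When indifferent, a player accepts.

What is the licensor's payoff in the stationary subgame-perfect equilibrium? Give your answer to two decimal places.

Let x be the licensor's share when the licensor proposes and y be the licensee's share when the licensee proposes.
The licensee accepts iff offered ≥ 0.97·y, so x = 60 − 0.97y. Symmetrically y = 60 − 0.97x.
Substituting: x = 60 − 0.97(60 − 0.97x), giving x(1 − 0.97·0.97) = 60(1 − 0.97).
So x = 60 × 0.03 / 0.0591 ≈ 30.4569, and the licensee receives 60 − x ≈ 29.5431.

30.46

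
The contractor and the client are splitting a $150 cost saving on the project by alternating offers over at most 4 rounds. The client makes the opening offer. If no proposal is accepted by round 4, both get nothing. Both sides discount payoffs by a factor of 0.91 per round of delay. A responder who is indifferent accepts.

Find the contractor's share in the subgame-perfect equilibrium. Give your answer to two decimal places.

125.32

Round 4 (the contractor proposes): the client will accept anything ≥ 0, so the contractor offers 0 and keeps 150.
Round 3 (the client proposes): the contractor can get 150 next round, worth 0.91 × 150 = 136.5 now. The client offers 136.5 and keeps 150 − 136.5 = 13.5.
Round 2 (the contractor proposes): the client can get 13.5 next round, worth 0.91 × 13.5 = 12.285 now, so the contractor offers 12.285, keeping 137.715.
Round 1 (the client proposes): the contractor can get 137.715 next round, worth 0.91 × 137.715 = 125.32065 now. The client offers 125.32065 and keeps 150 − 125.32065 = 24.67935.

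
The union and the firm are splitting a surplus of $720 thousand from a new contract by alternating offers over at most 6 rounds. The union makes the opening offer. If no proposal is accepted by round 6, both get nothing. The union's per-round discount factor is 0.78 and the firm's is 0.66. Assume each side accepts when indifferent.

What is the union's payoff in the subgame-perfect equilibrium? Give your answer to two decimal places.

435.70

Round 6 (the firm proposes): rejection yields 0 for the union; the firm offers 0 and keeps 720.
Round 5 (the union proposes): the firm can get 720 next round, worth 0.66 × 720 = 475.2 now, so the union offers 475.2, keeping 244.8.
Round 4 (the firm proposes): the union can get 244.8 next round, worth 0.78 × 244.8 = 190.944 now. The firm offers 190.944 and keeps 720 − 190.944 = 529.056.
Round 3 (the union proposes): the firm can get 529.056 next round, worth 0.66 × 529.056 = 349.17696 now. The union offers 349.17696 and keeps 720 − 349.17696 = 370.82304.
Round 2 (the firm proposes): the union can get 370.82304 next round, worth 0.78 × 370.82304 = 289.2419712 now, so the firm offers 289.2419712, keeping 430.7580288.
Round 1 (the union proposes): the firm can get 430.7580288 next round, worth 0.66 × 430.7580288 = 284.300299008 now; the union offers that and keeps 435.699700992.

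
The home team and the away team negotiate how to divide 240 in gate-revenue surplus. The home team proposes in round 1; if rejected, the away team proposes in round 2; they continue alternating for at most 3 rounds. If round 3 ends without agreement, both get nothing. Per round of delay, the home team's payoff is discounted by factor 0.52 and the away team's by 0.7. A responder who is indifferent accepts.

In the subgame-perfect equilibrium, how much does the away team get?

By backward induction:
Round 3 (the home team proposes): the away team will accept anything ≥ 0, so the home team offers 0 and keeps 240.
Round 2 (the away team proposes): the home team can get 240 next round, worth 0.52 × 240 = 124.8 now. The away team offers 124.8 and keeps 240 − 124.8 = 115.2.
Round 1 (the home team proposes): the away team can get 115.2 next round, worth 0.7 × 115.2 = 80.64 now, so the home team offers 80.64, keeping 159.36.

80.64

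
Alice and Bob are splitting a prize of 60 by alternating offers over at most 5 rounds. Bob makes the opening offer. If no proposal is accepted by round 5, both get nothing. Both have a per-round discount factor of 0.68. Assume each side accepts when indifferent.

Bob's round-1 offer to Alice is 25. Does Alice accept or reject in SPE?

Round 5 (Bob proposes): Alice will accept anything ≥ 0, so Bob offers 0 and keeps 60.
Round 4 (Alice proposes): Bob can get 60 next round, worth 0.68 × 60 = 40.8 now. Alice offers 40.8 and keeps 60 − 40.8 = 19.2.
Round 3 (Bob proposes): Alice can get 19.2 next round, worth 0.68 × 19.2 = 13.056 now; Bob offers that and keeps 46.944.
Round 2 (Alice proposes): Bob can get 46.944 next round, worth 0.68 × 46.944 = 31.92192 now. Alice offers 31.92192 and keeps 60 − 31.92192 = 28.07808.
So by rejecting in round 1, Alice gets 28.07808 next round, worth 0.68 × 28.07808 = 19.0930944 now.
Offer 25 ≥ 19.0930944, so Alice accepts.

Accept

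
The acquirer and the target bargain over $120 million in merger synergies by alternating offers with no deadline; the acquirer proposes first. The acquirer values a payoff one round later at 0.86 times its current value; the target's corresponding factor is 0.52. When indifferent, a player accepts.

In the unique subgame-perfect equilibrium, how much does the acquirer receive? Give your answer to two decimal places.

104.20

When the acquirer proposes, the target accepts any offer worth at least 0.52 times what the target would get by proposing next round; and vice versa.
This gives x = 120 − 0.52y and y = 120 − 0.86x, where x and y are each side's share when it proposes.
Hence (1 − 0.52·0.86)x = 120(1 − 0.52), i.e. 0.5528·x = 57.6.
x ≈ 104.1968; the target's share is 120 − x ≈ 15.8032.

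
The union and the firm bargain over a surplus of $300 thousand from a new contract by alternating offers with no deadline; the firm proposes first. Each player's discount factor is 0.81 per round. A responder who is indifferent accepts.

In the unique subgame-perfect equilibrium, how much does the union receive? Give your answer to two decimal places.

When the firm proposes, the union accepts any offer worth at least 0.81 times what the union would get by proposing next round; and vice versa.
This gives x = 300 − 0.81y and y = 300 − 0.81x, where x and y are each side's share when it proposes.
Hence (1 − 0.81·0.81)x = 300(1 − 0.81), i.e. 0.3439·x = 57.
x ≈ 165.7459; the union's share is 300 − x ≈ 134.2541.

134.25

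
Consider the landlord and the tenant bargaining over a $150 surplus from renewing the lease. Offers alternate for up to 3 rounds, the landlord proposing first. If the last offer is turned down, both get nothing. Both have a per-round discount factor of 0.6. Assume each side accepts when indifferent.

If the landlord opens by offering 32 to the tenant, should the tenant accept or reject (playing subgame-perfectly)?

Work out the tenant's continuation value if the offer is rejected.
Round 3 (the landlord proposes): the tenant will accept anything ≥ 0, so the landlord offers 0 and keeps 150.
Round 2 (the tenant proposes): the landlord can get 150 next round, worth 0.6 × 150 = 90 now; the tenant offers that and keeps 60.
So by rejecting in round 1, the tenant gets 60 next round, worth 0.6 × 60 = 36 now.
Offer 32 < 36, so the tenant rejects.

Reject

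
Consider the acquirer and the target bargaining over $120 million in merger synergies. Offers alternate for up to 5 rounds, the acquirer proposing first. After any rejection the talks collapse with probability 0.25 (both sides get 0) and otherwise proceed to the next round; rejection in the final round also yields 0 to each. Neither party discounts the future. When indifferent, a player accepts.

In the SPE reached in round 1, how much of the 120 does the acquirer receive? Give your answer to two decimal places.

84.84

Round 5 (the acquirer proposes): the target will accept anything ≥ 0, so the acquirer offers 0 and keeps 120.
Round 4 (the target proposes): rejecting gives the acquirer an expected 0.75 × 120 = 90; the target offers that and keeps 30.
Round 3 (the acquirer proposes): rejecting gives the target an expected 0.75 × 30 = 22.5. The acquirer offers 22.5 and keeps 120 − 22.5 = 97.5.
Round 2 (the target proposes): rejecting gives the acquirer an expected 0.75 × 97.5 = 73.125; the target offers that and keeps 46.875.
Round 1 (the acquirer proposes): rejecting gives the target an expected 0.75 × 46.875 = 35.15625. The acquirer offers 35.15625 and keeps 120 − 35.15625 = 84.84375.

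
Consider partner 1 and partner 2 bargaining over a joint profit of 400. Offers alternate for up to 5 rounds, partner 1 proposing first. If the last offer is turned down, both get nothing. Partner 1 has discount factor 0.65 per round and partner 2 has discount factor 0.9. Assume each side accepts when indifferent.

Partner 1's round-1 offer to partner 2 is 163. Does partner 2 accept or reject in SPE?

Reject

Round 5 (partner 1 proposes): partner 2 will accept anything ≥ 0, so partner 1 offers 0 and keeps 400.
Round 4 (partner 2 proposes): partner 1 can get 400 next round, worth 0.65 × 400 = 260 now. Partner 2 offers 260 and keeps 400 − 260 = 140.
Round 3 (partner 1 proposes): partner 2 can get 140 next round, worth 0.9 × 140 = 126 now, so partner 1 offers 126, keeping 274.
Round 2 (partner 2 proposes): partner 1 can get 274 next round, worth 0.65 × 274 = 178.1 now, so partner 2 offers 178.1, keeping 221.9.
So by rejecting in round 1, partner 2 gets 221.9 next round, worth 0.9 × 221.9 = 199.71 now.
Offer 163 < 199.71, so partner 2 rejects.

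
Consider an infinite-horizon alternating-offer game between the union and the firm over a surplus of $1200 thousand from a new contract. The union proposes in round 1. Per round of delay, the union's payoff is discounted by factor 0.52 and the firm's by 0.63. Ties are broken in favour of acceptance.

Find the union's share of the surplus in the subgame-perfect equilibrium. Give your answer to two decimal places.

In a stationary SPE each proposer offers the other exactly their discounted continuation value.
If the union keeps x when proposing and the firm keeps y when proposing, then x = 1200 − 0.63y and y = 1200 − 0.52x.
Solving: x = 1200(1 − 0.63) / (1 − 0.52·0.63) = 444 / 0.6724 ≈ 660.3212.
The firm gets 1200 − 660.3212 ≈ 539.6788.

660.32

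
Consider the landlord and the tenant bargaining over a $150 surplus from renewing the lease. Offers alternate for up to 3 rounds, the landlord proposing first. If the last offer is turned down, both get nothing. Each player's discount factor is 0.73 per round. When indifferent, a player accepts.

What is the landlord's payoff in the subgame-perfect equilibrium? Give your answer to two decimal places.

Round 3 (the landlord proposes): rejection yields 0 for the tenant; the landlord offers 0 and keeps 150.
Round 2 (the tenant proposes): the landlord can get 150 next round, worth 0.73 × 150 = 109.5 now, so the tenant offers 109.5, keeping 40.5.
Round 1 (the landlord proposes): the tenant can get 40.5 next round, worth 0.73 × 40.5 = 29.565 now; the landlord offers that and keeps 120.435.

120.44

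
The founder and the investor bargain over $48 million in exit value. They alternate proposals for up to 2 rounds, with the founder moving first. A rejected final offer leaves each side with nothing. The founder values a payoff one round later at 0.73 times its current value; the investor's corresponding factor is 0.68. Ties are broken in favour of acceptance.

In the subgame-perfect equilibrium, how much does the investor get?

Round 2 (the investor proposes): rejection yields 0 for the founder; the investor offers 0 and keeps 48.
Round 1 (the founder proposes): the investor can get 48 next round, worth 0.68 × 48 = 32.64 now. The founder offers 32.64 and keeps 48 − 32.64 = 15.36.

32.64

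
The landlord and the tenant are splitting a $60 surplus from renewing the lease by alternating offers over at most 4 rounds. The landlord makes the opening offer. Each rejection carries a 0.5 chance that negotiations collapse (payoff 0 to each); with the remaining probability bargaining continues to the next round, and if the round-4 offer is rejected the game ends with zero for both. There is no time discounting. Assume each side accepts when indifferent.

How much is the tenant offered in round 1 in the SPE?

By backward induction:
Round 4 (the tenant proposes): the landlord will accept anything ≥ 0, so the tenant offers 0 and keeps 60.
Round 3 (the landlord proposes): rejecting gives the tenant an expected 0.5 × 60 = 30; the landlord offers that and keeps 30.
Round 2 (the tenant proposes): rejecting gives the landlord an expected 0.5 × 30 = 15; the tenant offers that and keeps 45.
Round 1 (the landlord proposes): rejecting gives the tenant an expected 0.5 × 45 = 22.5, so the landlord offers 22.5, keeping 37.5.

22.5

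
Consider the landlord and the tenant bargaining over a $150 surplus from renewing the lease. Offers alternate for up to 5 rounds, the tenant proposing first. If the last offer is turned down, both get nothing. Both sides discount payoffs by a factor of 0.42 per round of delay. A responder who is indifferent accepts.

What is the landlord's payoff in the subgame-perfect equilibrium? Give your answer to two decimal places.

Round 5 (the tenant proposes): the landlord will accept anything ≥ 0, so the tenant offers 0 and keeps 150.
Round 4 (the landlord proposes): the tenant can get 150 next round, worth 0.42 × 150 = 63 now, so the landlord offers 63, keeping 87.
Round 3 (the tenant proposes): the landlord can get 87 next round, worth 0.42 × 87 = 36.54 now, so the tenant offers 36.54, keeping 113.46.
Round 2 (the landlord proposes): the tenant can get 113.46 next round, worth 0.42 × 113.46 = 47.6532 now, so the landlord offers 47.6532, keeping 102.3468.
Round 1 (the tenant proposes): the landlord can get 102.3468 next round, worth 0.42 × 102.3468 = 42.985656 now; the tenant offers that and keeps 107.014344.

42.99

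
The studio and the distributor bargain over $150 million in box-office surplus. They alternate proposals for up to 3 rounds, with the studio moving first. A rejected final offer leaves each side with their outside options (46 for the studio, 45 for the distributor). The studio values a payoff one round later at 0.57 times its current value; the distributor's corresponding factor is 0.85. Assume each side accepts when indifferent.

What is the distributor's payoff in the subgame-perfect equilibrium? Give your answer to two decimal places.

76.63

Round 3 (the studio proposes): the distributor gets 45 if talks fail, so the studio offers 45 and keeps 105.
Round 2 (the distributor proposes): the studio can get 105 next round, worth 0.57 × 105 = 59.85 now. The distributor offers 59.85 and keeps 150 − 59.85 = 90.15.
Round 1 (the studio proposes): the distributor can get 90.15 next round, worth 0.85 × 90.15 = 76.6275 now. The studio offers 76.6275 and keeps 150 − 76.6275 = 73.3725.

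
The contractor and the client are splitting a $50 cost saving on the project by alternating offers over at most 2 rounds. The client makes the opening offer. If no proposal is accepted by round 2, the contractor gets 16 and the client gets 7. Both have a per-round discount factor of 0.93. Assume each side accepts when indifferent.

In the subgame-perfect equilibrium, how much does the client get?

Work backward from the last round.
Round 2 (the contractor proposes): the client gets 7 if talks fail, so the contractor offers 7 and keeps 43.
Round 1 (the client proposes): the contractor can get 43 next round, worth 0.93 × 43 = 39.99 now; the client offers that and keeps 10.01.

10.01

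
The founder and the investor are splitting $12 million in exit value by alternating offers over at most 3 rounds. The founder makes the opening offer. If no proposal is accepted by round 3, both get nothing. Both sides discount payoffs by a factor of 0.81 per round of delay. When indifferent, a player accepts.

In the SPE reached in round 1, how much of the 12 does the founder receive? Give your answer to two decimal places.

10.15

Round 3 (the founder proposes): the investor will accept anything ≥ 0, so the founder offers 0 and keeps 12.
Round 2 (the investor proposes): the founder can get 12 next round, worth 0.81 × 12 = 9.72 now; the investor offers that and keeps 2.28.
Round 1 (the founder proposes): the investor can get 2.28 next round, worth 0.81 × 2.28 = 1.8468 now. The founder offers 1.8468 and keeps 12 − 1.8468 = 10.1532.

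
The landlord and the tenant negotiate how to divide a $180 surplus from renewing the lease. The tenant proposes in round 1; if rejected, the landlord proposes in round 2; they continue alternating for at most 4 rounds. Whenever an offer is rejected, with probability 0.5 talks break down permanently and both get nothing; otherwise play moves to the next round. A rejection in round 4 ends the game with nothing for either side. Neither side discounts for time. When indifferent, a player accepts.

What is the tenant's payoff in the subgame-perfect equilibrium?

Round 4 (the landlord proposes): rejection yields 0 for the tenant; the landlord offers 0 and keeps 180.
Round 3 (the tenant proposes): rejecting gives the landlord an expected 0.5 × 180 = 90; the tenant offers that and keeps 90.
Round 2 (the landlord proposes): rejecting gives the tenant an expected 0.5 × 90 = 45. The landlord offers 45 and keeps 180 − 45 = 135.
Round 1 (the tenant proposes): rejecting gives the landlord an expected 0.5 × 135 = 67.5, so the tenant offers 67.5, keeping 112.5.

112.5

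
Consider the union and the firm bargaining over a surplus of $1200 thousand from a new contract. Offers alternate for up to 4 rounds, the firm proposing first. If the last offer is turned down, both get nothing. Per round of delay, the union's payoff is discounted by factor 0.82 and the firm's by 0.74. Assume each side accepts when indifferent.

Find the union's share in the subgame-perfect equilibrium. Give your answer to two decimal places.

852.93

Round 4 (the union proposes): the firm will accept anything ≥ 0, so the union offers 0 and keeps 1200.
Round 3 (the firm proposes): the union can get 1200 next round, worth 0.82 × 1200 = 984 now, so the firm offers 984, keeping 216.
Round 2 (the union proposes): the firm can get 216 next round, worth 0.74 × 216 = 159.84 now. The union offers 159.84 and keeps 1200 − 159.84 = 1040.16.
Round 1 (the firm proposes): the union can get 1040.16 next round, worth 0.82 × 1040.16 = 852.9312 now; the firm offers that and keeps 347.0688.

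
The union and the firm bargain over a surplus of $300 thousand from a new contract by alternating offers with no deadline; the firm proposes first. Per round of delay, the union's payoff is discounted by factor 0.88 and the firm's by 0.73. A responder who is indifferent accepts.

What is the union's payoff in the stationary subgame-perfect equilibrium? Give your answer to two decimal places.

199.33

In a stationary SPE each proposer offers the other exactly their discounted continuation value.
If the firm keeps x when proposing and the union keeps y when proposing, then x = 300 − 0.88y and y = 300 − 0.73x.
Solving: x = 300(1 − 0.88) / (1 − 0.73·0.88) = 36 / 0.3576 ≈ 100.6711.
The union gets 300 − 100.6711 ≈ 199.3289.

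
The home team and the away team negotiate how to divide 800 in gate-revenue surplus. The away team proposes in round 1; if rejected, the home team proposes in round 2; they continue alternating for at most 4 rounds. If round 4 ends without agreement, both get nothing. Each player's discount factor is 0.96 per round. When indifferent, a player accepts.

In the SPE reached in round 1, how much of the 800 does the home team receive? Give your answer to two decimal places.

Solve by backward induction from round 4.
Round 4 (the home team proposes): the away team will accept anything ≥ 0, so the home team offers 0 and keeps 800.
Round 3 (the away team proposes): the home team can get 800 next round, worth 0.96 × 800 = 768 now; the away team offers that and keeps 32.
Round 2 (the home team proposes): the away team can get 32 next round, worth 0.96 × 32 = 30.72 now. The home team offers 30.72 and keeps 800 − 30.72 = 769.28.
Round 1 (the away team proposes): the home team can get 769.28 next round, worth 0.96 × 769.28 = 738.5088 now, so the away team offers 738.5088, keeping 61.4912.

738.51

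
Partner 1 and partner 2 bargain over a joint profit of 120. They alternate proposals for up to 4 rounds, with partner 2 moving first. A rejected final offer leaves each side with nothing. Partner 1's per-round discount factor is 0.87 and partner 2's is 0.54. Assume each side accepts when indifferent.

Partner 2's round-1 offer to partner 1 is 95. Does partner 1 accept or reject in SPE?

Work out partner 1's continuation value if the offer is rejected.
Round 4 (partner 1 proposes): partner 2 will accept anything ≥ 0, so partner 1 offers 0 and keeps 120.
Round 3 (partner 2 proposes): partner 1 can get 120 next round, worth 0.87 × 120 = 104.4 now, so partner 2 offers 104.4, keeping 15.6.
Round 2 (partner 1 proposes): partner 2 can get 15.6 next round, worth 0.54 × 15.6 = 8.424 now. Partner 1 offers 8.424 and keeps 120 − 8.424 = 111.576.
So by rejecting in round 1, partner 1 gets 111.576 next round, worth 0.87 × 111.576 = 97.07112 now.
Offer 95 < 97.07112, so partner 1 rejects.

Reject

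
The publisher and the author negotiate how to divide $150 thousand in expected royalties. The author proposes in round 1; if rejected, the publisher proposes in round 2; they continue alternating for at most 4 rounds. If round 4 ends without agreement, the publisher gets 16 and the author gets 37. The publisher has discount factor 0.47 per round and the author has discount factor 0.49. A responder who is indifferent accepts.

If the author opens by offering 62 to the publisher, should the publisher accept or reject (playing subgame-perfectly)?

Accept

Round 4 (the publisher proposes): the author gets 37 if talks fail, so the publisher offers 37 and keeps 113.
Round 3 (the author proposes): the publisher can get 113 next round, worth 0.47 × 113 = 53.11 now, so the author offers 53.11, keeping 96.89.
Round 2 (the publisher proposes): the author can get 96.89 next round, worth 0.49 × 96.89 = 47.4761 now. The publisher offers 47.4761 and keeps 150 − 47.4761 = 102.5239.
So by rejecting in round 1, the publisher gets 102.5239 next round, worth 0.47 × 102.5239 = 48.186233 now.
Offer 62 ≥ 48.186233, so the publisher accepts.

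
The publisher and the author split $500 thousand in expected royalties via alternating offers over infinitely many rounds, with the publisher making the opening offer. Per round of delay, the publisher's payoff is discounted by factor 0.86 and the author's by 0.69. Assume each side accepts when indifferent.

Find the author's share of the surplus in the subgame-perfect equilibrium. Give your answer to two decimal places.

118.79

In a stationary SPE each proposer offers the other exactly their discounted continuation value.
If the publisher keeps x when proposing and the author keeps y when proposing, then x = 500 − 0.69y and y = 500 − 0.86x.
Solving: x = 500(1 − 0.69) / (1 − 0.86·0.69) = 155 / 0.4066 ≈ 381.2100.
The author gets 500 − 381.2100 ≈ 118.7900.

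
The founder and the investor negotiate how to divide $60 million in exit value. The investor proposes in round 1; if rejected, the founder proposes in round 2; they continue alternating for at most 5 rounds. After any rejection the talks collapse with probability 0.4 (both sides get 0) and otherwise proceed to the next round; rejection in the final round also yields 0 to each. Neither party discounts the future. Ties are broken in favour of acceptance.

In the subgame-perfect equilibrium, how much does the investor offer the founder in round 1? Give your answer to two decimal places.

19.58

Round 5 (the investor proposes): the founder will accept anything ≥ 0, so the investor offers 0 and keeps 60.
Round 4 (the founder proposes): rejecting gives the investor an expected 0.6 × 60 = 36. The founder offers 36 and keeps 60 − 36 = 24.
Round 3 (the investor proposes): rejecting gives the founder an expected 0.6 × 24 = 14.4. The investor offers 14.4 and keeps 60 − 14.4 = 45.6.
Round 2 (the founder proposes): rejecting gives the investor an expected 0.6 × 45.6 = 27.36, so the founder offers 27.36, keeping 32.64.
Round 1 (the investor proposes): rejecting gives the founder an expected 0.6 × 32.64 = 19.584, so the investor offers 19.584, keeping 40.416.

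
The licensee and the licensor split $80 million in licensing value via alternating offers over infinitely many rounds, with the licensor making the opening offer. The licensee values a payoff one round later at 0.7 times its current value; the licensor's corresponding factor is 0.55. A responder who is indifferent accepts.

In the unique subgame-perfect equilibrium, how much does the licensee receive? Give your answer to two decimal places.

In a stationary SPE each proposer offers the other exactly their discounted continuation value.
If the licensor keeps x when proposing and the licensee keeps y when proposing, then x = 80 − 0.7y and y = 80 − 0.55x.
Solving: x = 80(1 − 0.7) / (1 − 0.55·0.7) = 24 / 0.615 ≈ 39.0244.
The licensee gets 80 − 39.0244 ≈ 40.9756.

40.98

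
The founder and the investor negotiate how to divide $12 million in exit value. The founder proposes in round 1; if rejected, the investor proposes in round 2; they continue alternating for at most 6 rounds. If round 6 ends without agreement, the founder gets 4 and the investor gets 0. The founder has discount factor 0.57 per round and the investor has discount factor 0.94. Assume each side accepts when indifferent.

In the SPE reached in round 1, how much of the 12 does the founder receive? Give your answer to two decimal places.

2.39

By backward induction:
Round 6 (the investor proposes): the founder gets 4 if talks fail, so the investor offers 4 and keeps 8.
Round 5 (the founder proposes): the investor can get 8 next round, worth 0.94 × 8 = 7.52 now; the founder offers that and keeps 4.48.
Round 4 (the investor proposes): the founder can get 4.48 next round, worth 0.57 × 4.48 = 2.5536 now, so the investor offers 2.5536, keeping 9.4464.
Round 3 (the founder proposes): the investor can get 9.4464 next round, worth 0.94 × 9.4464 = 8.879616 now. The founder offers 8.879616 and keeps 12 − 8.879616 = 3.120384.
Round 2 (the investor proposes): the founder can get 3.120384 next round, worth 0.57 × 3.120384 = 1.77861888 now; the investor offers that and keeps 10.22138112.
Round 1 (the founder proposes): the investor can get 10.22138112 next round, worth 0.94 × 10.22138112 = 9.6080982528 now, so the founder offers 9.6080982528, keeping 2.3919017472.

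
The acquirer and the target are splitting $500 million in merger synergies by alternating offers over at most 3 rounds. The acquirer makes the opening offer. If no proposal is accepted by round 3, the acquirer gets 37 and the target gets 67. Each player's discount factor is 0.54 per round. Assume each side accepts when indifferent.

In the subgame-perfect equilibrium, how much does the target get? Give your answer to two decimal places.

143.74

Round 3 (the acquirer proposes): the target gets 67 if talks fail, so the acquirer offers 67 and keeps 433.
Round 2 (the target proposes): the acquirer can get 433 next round, worth 0.54 × 433 = 233.82 now, so the target offers 233.82, keeping 266.18.
Round 1 (the acquirer proposes): the target can get 266.18 next round, worth 0.54 × 266.18 = 143.7372 now; the acquirer offers that and keeps 356.2628.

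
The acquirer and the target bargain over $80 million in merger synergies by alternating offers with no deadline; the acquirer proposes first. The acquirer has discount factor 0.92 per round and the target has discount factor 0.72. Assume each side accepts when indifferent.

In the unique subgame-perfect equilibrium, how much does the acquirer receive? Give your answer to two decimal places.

Let x be the acquirer's share when the acquirer proposes and y be the target's share when the target proposes.
The target accepts iff offered ≥ 0.72·y, so x = 80 − 0.72y. Symmetrically y = 80 − 0.92x.
Substituting: x = 80 − 0.72(80 − 0.92x), giving x(1 − 0.92·0.72) = 80(1 − 0.72).
So x = 80 × 0.28 / 0.3376 ≈ 66.3507, and the target receives 80 − x ≈ 13.6493.

66.35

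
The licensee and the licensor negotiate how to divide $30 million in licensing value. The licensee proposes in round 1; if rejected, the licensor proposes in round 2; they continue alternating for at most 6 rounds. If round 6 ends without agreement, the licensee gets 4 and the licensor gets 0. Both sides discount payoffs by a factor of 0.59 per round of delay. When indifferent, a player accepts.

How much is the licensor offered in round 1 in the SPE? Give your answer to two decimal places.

11.64

Round 6 (the licensor proposes): the licensee gets 4 if talks fail, so the licensor offers 4 and keeps 26.
Round 5 (the licensee proposes): the licensor can get 26 next round, worth 0.59 × 26 = 15.34 now. The licensee offers 15.34 and keeps 30 − 15.34 = 14.66.
Round 4 (the licensor proposes): the licensee can get 14.66 next round, worth 0.59 × 14.66 = 8.6494 now. The licensor offers 8.6494 and keeps 30 − 8.6494 = 21.3506.
Round 3 (the licensee proposes): the licensor can get 21.3506 next round, worth 0.59 × 21.3506 = 12.596854 now; the licensee offers that and keeps 17.403146.
Round 2 (the licensor proposes): the licensee can get 17.403146 next round, worth 0.59 × 17.403146 = 10.26785614 now, so the licensor offers 10.26785614, keeping 19.73214386.
Round 1 (the licensee proposes): the licensor can get 19.73214386 next round, worth 0.59 × 19.73214386 = 11.6419648774 now. The licensee offers 11.6419648774 and keeps 30 − 11.6419648774 = 18.3580351226.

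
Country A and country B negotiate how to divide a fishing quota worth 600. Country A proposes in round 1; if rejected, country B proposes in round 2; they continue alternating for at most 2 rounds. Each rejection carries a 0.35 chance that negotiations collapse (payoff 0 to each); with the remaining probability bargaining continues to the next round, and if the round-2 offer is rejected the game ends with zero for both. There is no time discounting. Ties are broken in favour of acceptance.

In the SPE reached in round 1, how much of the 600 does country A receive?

By backward induction:
Round 2 (country B proposes): country A will accept anything ≥ 0, so country B offers 0 and keeps 600.
Round 1 (country A proposes): rejecting gives country B an expected 0.65 × 600 = 390, so country A offers 390, keeping 210.

210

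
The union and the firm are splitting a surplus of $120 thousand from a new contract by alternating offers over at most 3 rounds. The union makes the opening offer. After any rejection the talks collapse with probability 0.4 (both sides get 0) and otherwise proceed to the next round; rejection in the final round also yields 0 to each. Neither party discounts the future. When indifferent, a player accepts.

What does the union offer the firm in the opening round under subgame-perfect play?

Round 3 (the union proposes): rejection yields 0 for the firm; the union offers 0 and keeps 120.
Round 2 (the firm proposes): rejecting gives the union an expected 0.6 × 120 = 72. The firm offers 72 and keeps 120 − 72 = 48.
Round 1 (the union proposes): rejecting gives the firm an expected 0.6 × 48 = 28.8. The union offers 28.8 and keeps 120 − 28.8 = 91.2.

28.8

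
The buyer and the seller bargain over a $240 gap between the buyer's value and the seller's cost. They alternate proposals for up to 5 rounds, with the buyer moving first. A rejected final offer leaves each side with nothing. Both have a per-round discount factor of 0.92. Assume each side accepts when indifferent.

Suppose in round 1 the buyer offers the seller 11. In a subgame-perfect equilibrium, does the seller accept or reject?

Round 5 (the buyer proposes): rejection yields 0 for the seller; the buyer offers 0 and keeps 240.
Round 4 (the seller proposes): the buyer can get 240 next round, worth 0.92 × 240 = 220.8 now; the seller offers that and keeps 19.2.
Round 3 (the buyer proposes): the seller can get 19.2 next round, worth 0.92 × 19.2 = 17.664 now. The buyer offers 17.664 and keeps 240 − 17.664 = 222.336.
Round 2 (the seller proposes): the buyer can get 222.336 next round, worth 0.92 × 222.336 = 204.54912 now, so the seller offers 204.54912, keeping 35.45088.
So by rejecting in round 1, the seller gets 35.45088 next round, worth 0.92 × 35.45088 = 32.6148096 now.
Offer 11 < 32.6148096, so the seller rejects.

Reject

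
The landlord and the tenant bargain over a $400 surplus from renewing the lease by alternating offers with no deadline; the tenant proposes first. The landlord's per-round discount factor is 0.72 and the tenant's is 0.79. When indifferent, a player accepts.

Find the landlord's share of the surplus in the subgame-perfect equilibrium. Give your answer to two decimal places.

140.26

In a stationary SPE each proposer offers the other exactly their discounted continuation value.
If the tenant keeps x when proposing and the landlord keeps y when proposing, then x = 400 − 0.72y and y = 400 − 0.79x.
Solving: x = 400(1 − 0.72) / (1 − 0.79·0.72) = 112 / 0.4312 ≈ 259.7403.
The landlord gets 400 − 259.7403 ≈ 140.2597.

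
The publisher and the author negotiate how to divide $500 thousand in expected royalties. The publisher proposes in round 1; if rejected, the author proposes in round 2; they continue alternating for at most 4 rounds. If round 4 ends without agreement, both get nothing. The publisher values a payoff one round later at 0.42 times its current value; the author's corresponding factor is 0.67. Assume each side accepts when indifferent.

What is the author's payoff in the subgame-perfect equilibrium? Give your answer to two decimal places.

288.57

Round 4 (the author proposes): rejection yields 0 for the publisher; the author offers 0 and keeps 500.
Round 3 (the publisher proposes): the author can get 500 next round, worth 0.67 × 500 = 335 now; the publisher offers that and keeps 165.
Round 2 (the author proposes): the publisher can get 165 next round, worth 0.42 × 165 = 69.3 now, so the author offers 69.3, keeping 430.7.
Round 1 (the publisher proposes): the author can get 430.7 next round, worth 0.67 × 430.7 = 288.569 now, so the publisher offers 288.569, keeping 211.431.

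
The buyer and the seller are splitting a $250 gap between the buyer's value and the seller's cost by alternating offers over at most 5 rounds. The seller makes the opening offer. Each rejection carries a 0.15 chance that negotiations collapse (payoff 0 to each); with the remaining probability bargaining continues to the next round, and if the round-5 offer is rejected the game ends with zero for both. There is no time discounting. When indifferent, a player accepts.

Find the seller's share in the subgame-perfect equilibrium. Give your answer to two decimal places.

Round 5 (the seller proposes): rejection yields 0 for the buyer; the seller offers 0 and keeps 250.
Round 4 (the buyer proposes): rejecting gives the seller an expected 0.85 × 250 = 212.5, so the buyer offers 212.5, keeping 37.5.
Round 3 (the seller proposes): rejecting gives the buyer an expected 0.85 × 37.5 = 31.875; the seller offers that and keeps 218.125.
Round 2 (the buyer proposes): rejecting gives the seller an expected 0.85 × 218.125 = 185.40625; the buyer offers that and keeps 64.59375.
Round 1 (the seller proposes): rejecting gives the buyer an expected 0.85 × 64.59375 = 54.9046875, so the seller offers 54.9046875, keeping 195.0953125.

195.10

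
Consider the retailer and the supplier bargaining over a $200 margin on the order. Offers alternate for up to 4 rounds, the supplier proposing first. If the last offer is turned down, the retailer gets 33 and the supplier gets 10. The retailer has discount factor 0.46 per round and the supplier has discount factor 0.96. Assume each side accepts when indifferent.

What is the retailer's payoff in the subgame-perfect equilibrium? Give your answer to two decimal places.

Round 4 (the retailer proposes): the supplier gets 10 if talks fail, so the retailer offers 10 and keeps 190.
Round 3 (the supplier proposes): the retailer can get 190 next round, worth 0.46 × 190 = 87.4 now. The supplier offers 87.4 and keeps 200 − 87.4 = 112.6.
Round 2 (the retailer proposes): the supplier can get 112.6 next round, worth 0.96 × 112.6 = 108.096 now. The retailer offers 108.096 and keeps 200 − 108.096 = 91.904.
Round 1 (the supplier proposes): the retailer can get 91.904 next round, worth 0.46 × 91.904 = 42.27584 now; the supplier offers that and keeps 157.72416.

42.28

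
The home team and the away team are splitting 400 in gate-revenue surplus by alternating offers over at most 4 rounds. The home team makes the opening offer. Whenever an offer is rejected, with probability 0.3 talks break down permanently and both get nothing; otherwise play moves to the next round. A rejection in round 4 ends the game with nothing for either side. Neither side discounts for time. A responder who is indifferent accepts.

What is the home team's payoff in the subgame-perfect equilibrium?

Round 4 (the away team proposes): the home team will accept anything ≥ 0, so the away team offers 0 and keeps 400.
Round 3 (the home team proposes): rejecting gives the away team an expected 0.7 × 400 = 280. The home team offers 280 and keeps 400 − 280 = 120.
Round 2 (the away team proposes): rejecting gives the home team an expected 0.7 × 120 = 84. The away team offers 84 and keeps 400 − 84 = 316.
Round 1 (the home team proposes): rejecting gives the away team an expected 0.7 × 316 = 221.2, so the home team offers 221.2, keeping 178.8.

178.8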